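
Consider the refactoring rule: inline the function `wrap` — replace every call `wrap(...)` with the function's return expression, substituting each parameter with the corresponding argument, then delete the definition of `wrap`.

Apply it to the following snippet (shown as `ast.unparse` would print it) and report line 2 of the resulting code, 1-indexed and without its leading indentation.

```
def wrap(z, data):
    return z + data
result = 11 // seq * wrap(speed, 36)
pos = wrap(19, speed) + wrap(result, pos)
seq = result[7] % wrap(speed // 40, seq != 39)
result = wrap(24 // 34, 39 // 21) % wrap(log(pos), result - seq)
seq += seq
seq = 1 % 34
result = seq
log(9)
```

Transformed code:
result = 11 // seq * (speed + 36)
pos = 19 + speed + (result + pos)
seq = result[7] % (speed // 40 + (seq != 39))
result = (24 // 34 + 39 // 21) % (log(pos) + (result - seq))
seq += seq
seq = 1 % 34
result = seq
log(9)

pos = 19 + speed + (result + pos)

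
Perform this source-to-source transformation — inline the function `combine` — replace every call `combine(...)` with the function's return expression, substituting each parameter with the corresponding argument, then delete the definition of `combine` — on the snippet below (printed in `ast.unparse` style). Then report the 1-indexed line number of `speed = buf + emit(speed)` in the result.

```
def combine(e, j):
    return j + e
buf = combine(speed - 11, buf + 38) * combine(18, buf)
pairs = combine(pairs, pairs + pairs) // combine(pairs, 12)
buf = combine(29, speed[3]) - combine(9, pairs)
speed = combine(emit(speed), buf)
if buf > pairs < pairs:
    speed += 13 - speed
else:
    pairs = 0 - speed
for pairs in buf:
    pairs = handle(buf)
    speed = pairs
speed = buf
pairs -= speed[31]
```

Transformed code:
buf = (buf + 38 + (speed - 11)) * (buf + 18)
pairs = (pairs + pairs + pairs) // (12 + pairs)
buf = speed[3] + 29 - (pairs + 9)
speed = buf + emit(speed)
if buf > pairs < pairs:
    speed += 13 - speed
else:
    pairs = 0 - speed
for pairs in buf:
    pairs = handle(buf)
    speed = pairs
speed = buf
pairs -= speed[31]

4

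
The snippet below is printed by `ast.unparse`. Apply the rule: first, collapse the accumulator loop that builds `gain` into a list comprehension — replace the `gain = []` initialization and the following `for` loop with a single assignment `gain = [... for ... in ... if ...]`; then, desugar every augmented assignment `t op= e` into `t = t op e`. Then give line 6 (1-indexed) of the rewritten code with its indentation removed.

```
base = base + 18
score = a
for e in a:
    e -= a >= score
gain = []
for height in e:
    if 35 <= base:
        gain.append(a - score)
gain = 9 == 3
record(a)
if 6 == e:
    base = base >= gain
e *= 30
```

gain = 9 == 3

Transformed code:
base = base + 18
score = a
for e in a:
    e = e - (a >= score)
gain = [a - score for height in e if 35 <= base]
gain = 9 == 3
record(a)
if 6 == e:
    base = base >= gain
e = e * 30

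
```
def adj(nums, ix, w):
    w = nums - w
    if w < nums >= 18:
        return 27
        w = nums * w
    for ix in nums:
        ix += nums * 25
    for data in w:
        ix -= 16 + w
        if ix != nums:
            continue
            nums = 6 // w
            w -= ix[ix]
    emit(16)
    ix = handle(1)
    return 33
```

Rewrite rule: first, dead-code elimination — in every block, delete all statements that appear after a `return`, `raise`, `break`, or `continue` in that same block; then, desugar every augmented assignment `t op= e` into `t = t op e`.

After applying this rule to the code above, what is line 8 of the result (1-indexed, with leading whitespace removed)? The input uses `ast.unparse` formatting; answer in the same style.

ix = ix - (16 + w)

Transformed code:
def adj(nums, ix, w):
    w = nums - w
    if w < nums >= 18:
        return 27
    for ix in nums:
        ix = ix + nums * 25
    for data in w:
        ix = ix - (16 + w)
        if ix != nums:
            continue
    emit(16)
    ix = handle(1)
    return 33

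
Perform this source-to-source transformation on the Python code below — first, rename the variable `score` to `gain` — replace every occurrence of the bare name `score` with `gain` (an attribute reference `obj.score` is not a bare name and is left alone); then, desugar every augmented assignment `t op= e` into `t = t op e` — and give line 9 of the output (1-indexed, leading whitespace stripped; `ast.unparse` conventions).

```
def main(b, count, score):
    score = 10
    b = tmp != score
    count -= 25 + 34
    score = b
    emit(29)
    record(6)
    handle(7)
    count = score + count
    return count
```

count = gain + count

Transformed code:
def main(b, count, gain):
    gain = 10
    b = tmp != gain
    count = count - (25 + 34)
    gain = b
    emit(29)
    record(6)
    handle(7)
    count = gain + count
    return count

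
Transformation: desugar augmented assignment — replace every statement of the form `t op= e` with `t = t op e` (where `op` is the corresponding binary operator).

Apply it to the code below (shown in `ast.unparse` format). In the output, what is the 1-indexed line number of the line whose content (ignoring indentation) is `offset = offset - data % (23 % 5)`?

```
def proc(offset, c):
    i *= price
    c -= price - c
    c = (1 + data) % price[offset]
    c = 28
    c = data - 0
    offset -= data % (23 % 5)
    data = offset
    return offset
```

7

Transformed code:
def proc(offset, c):
    i = i * price
    c = c - (price - c)
    c = (1 + data) % price[offset]
    c = 28
    c = data - 0
    offset = offset - data % (23 % 5)
    data = offset
    return offset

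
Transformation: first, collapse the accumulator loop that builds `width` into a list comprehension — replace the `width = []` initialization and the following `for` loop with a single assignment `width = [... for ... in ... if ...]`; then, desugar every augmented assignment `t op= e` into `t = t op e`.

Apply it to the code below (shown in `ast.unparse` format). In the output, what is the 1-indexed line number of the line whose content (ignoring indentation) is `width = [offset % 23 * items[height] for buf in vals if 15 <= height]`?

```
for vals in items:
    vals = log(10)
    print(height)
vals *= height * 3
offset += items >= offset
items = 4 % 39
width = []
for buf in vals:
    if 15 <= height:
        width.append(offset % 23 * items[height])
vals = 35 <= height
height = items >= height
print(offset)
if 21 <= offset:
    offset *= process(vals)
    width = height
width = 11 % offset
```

7

Transformed code:
for vals in items:
    vals = log(10)
    print(height)
vals = vals * (height * 3)
offset = offset + (items >= offset)
items = 4 % 39
width = [offset % 23 * items[height] for buf in vals if 15 <= height]
vals = 35 <= height
height = items >= height
print(offset)
if 21 <= offset:
    offset = offset * process(vals)
    width = height
width = 11 % offset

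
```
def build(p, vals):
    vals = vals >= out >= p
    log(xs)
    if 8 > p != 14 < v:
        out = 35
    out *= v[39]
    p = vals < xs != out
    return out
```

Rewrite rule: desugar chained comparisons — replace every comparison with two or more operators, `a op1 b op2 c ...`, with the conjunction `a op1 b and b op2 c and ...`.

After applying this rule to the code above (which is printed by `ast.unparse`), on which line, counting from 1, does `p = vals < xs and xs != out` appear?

Transformed code:
def build(p, vals):
    vals = vals >= out and out >= p
    log(xs)
    if 8 > p and p != 14 and (14 < v):
        out = 35
    out *= v[39]
    p = vals < xs and xs != out
    return out

7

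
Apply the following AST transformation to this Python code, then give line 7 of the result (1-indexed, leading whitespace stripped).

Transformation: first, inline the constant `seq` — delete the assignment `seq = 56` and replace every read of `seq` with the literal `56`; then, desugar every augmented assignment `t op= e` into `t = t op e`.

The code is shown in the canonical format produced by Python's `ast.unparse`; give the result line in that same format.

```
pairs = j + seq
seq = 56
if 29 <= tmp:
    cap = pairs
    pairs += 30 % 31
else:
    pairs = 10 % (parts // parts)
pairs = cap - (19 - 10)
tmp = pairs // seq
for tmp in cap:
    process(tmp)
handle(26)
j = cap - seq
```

Transformed code:
pairs = j + 56
if 29 <= tmp:
    cap = pairs
    pairs = pairs + 30 % 31
else:
    pairs = 10 % (parts // parts)
pairs = cap - (19 - 10)
tmp = pairs // 56
for tmp in cap:
    process(tmp)
handle(26)
j = cap - 56

pairs = cap - (19 - 10)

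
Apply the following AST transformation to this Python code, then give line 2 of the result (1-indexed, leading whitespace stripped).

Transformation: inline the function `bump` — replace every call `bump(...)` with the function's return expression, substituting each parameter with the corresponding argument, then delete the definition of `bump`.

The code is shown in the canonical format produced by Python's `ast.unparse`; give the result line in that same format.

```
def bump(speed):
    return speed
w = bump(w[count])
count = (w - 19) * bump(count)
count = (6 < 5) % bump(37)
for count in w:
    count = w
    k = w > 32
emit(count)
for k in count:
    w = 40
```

count = (w - 19) * count

Transformed code:
w = w[count]
count = (w - 19) * count
count = (6 < 5) % 37
for count in w:
    count = w
    k = w > 32
emit(count)
for k in count:
    w = 40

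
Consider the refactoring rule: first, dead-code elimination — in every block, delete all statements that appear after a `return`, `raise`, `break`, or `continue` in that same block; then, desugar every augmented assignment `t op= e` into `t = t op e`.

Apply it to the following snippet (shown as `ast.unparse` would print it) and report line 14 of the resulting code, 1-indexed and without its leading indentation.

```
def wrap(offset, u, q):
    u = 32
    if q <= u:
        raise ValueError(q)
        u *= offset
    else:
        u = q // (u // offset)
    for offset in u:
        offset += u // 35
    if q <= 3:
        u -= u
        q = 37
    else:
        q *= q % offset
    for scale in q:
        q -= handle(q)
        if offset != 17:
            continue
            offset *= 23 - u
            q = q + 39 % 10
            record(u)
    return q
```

for scale in q:

Transformed code:
def wrap(offset, u, q):
    u = 32
    if q <= u:
        raise ValueError(q)
    else:
        u = q // (u // offset)
    for offset in u:
        offset = offset + u // 35
    if q <= 3:
        u = u - u
        q = 37
    else:
        q = q * (q % offset)
    for scale in q:
        q = q - handle(q)
        if offset != 17:
            continue
    return q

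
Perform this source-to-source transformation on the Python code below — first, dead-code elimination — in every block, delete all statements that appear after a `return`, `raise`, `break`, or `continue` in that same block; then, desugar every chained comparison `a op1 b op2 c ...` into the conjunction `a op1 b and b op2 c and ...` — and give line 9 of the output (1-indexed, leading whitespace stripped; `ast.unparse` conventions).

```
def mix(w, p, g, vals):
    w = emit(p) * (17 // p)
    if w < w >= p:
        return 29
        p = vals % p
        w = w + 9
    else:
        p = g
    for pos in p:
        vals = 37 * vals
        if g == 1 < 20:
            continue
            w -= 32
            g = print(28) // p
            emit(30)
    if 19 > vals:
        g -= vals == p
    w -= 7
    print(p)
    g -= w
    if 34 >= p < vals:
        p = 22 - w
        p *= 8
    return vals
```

Transformed code:
def mix(w, p, g, vals):
    w = emit(p) * (17 // p)
    if w < w and w >= p:
        return 29
    else:
        p = g
    for pos in p:
        vals = 37 * vals
        if g == 1 and 1 < 20:
            continue
    if 19 > vals:
        g -= vals == p
    w -= 7
    print(p)
    g -= w
    if 34 >= p and p < vals:
        p = 22 - w
        p *= 8
    return vals

if g == 1 and 1 < 20:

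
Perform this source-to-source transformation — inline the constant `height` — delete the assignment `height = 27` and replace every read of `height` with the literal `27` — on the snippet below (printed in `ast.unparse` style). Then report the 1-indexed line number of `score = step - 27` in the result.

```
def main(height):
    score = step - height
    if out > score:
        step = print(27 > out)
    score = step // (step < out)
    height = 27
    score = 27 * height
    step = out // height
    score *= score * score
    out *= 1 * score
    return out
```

Transformed code:
def main(height):
    score = step - 27
    if out > score:
        step = print(27 > out)
    score = step // (step < out)
    score = 27 * 27
    step = out // 27
    score *= score * score
    out *= 1 * score
    return out

2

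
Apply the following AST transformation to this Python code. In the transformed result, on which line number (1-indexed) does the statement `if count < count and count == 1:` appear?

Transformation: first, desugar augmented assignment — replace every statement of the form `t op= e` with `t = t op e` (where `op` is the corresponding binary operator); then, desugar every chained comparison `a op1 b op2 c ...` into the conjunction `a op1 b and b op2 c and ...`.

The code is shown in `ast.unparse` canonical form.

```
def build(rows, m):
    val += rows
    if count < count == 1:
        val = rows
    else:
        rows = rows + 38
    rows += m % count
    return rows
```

Transformed code:
def build(rows, m):
    val = val + rows
    if count < count and count == 1:
        val = rows
    else:
        rows = rows + 38
    rows = rows + m % count
    return rows

3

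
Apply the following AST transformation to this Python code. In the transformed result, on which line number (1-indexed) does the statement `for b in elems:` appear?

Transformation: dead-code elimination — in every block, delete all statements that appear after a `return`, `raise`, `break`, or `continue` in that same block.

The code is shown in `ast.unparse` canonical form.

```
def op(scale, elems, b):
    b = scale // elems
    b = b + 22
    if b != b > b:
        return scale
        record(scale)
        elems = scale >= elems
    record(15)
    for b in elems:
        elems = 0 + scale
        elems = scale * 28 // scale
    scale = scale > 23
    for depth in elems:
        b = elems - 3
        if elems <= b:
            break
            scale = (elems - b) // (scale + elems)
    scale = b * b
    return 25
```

7

Transformed code:
def op(scale, elems, b):
    b = scale // elems
    b = b + 22
    if b != b > b:
        return scale
    record(15)
    for b in elems:
        elems = 0 + scale
        elems = scale * 28 // scale
    scale = scale > 23
    for depth in elems:
        b = elems - 3
        if elems <= b:
            break
    scale = b * b
    return 25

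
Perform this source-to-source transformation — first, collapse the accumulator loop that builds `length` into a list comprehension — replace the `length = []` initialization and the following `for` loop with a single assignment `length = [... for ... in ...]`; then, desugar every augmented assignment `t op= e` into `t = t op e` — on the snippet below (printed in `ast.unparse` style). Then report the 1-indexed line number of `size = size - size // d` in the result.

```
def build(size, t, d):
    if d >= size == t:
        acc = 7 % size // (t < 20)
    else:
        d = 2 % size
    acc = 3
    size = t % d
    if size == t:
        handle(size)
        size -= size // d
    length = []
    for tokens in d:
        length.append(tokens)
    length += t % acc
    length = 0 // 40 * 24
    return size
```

10

Transformed code:
def build(size, t, d):
    if d >= size == t:
        acc = 7 % size // (t < 20)
    else:
        d = 2 % size
    acc = 3
    size = t % d
    if size == t:
        handle(size)
        size = size - size // d
    length = [tokens for tokens in d]
    length = length + t % acc
    length = 0 // 40 * 24
    return size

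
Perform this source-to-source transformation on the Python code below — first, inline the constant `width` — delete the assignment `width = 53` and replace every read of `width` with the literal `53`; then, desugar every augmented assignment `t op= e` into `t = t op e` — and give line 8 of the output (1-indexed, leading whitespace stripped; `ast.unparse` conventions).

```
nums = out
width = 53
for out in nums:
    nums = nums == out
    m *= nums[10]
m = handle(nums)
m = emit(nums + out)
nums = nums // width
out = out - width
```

Transformed code:
nums = out
for out in nums:
    nums = nums == out
    m = m * nums[10]
m = handle(nums)
m = emit(nums + out)
nums = nums // 53
out = out - 53

out = out - 53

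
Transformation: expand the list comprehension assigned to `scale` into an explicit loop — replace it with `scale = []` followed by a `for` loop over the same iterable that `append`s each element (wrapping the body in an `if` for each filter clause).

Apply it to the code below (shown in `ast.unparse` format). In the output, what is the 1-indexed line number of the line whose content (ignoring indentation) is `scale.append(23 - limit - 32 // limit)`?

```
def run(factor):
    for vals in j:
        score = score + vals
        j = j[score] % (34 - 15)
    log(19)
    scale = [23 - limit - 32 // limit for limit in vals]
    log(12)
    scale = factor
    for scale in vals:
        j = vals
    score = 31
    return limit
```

Transformed code:
def run(factor):
    for vals in j:
        score = score + vals
        j = j[score] % (34 - 15)
    log(19)
    scale = []
    for limit in vals:
        scale.append(23 - limit - 32 // limit)
    log(12)
    scale = factor
    for scale in vals:
        j = vals
    score = 31
    return limit

8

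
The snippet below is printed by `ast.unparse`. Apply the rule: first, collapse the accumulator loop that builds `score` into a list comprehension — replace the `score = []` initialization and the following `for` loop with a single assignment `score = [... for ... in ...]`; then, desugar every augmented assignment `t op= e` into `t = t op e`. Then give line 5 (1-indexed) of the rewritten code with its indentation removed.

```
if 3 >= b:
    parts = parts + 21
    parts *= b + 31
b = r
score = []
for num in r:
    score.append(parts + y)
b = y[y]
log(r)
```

score = [parts + y for num in r]

Transformed code:
if 3 >= b:
    parts = parts + 21
    parts = parts * (b + 31)
b = r
score = [parts + y for num in r]
b = y[y]
log(r)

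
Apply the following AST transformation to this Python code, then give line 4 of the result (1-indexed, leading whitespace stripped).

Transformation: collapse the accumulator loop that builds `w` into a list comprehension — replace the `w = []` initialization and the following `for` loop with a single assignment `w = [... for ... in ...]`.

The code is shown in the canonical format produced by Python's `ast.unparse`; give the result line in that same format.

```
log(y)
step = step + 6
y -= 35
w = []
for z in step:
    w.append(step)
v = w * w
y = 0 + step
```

Transformed code:
log(y)
step = step + 6
y -= 35
w = [step for z in step]
v = w * w
y = 0 + step

w = [step for z in step]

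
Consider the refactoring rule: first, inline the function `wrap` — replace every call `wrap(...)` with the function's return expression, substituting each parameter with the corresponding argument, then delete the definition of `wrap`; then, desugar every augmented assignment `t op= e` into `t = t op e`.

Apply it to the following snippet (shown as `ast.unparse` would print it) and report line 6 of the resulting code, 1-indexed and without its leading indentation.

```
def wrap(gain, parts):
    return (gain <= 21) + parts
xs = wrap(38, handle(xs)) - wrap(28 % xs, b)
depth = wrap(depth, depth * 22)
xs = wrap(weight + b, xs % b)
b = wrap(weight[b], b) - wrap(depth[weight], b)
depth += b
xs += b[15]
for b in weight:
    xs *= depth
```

Transformed code:
xs = (38 <= 21) + handle(xs) - ((28 % xs <= 21) + b)
depth = (depth <= 21) + depth * 22
xs = (weight + b <= 21) + xs % b
b = (weight[b] <= 21) + b - ((depth[weight] <= 21) + b)
depth = depth + b
xs = xs + b[15]
for b in weight:
    xs = xs * depth

xs = xs + b[15]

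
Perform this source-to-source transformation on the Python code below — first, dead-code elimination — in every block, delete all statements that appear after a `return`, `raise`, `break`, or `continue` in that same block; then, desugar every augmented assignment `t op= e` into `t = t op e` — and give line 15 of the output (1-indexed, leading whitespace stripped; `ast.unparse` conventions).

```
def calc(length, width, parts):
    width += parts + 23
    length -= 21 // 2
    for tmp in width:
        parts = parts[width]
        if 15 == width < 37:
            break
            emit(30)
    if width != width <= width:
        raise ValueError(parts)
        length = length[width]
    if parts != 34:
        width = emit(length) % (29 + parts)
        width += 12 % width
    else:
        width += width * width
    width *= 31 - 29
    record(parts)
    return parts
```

width = width * (31 - 29)

Transformed code:
def calc(length, width, parts):
    width = width + (parts + 23)
    length = length - 21 // 2
    for tmp in width:
        parts = parts[width]
        if 15 == width < 37:
            break
    if width != width <= width:
        raise ValueError(parts)
    if parts != 34:
        width = emit(length) % (29 + parts)
        width = width + 12 % width
    else:
        width = width + width * width
    width = width * (31 - 29)
    record(parts)
    return parts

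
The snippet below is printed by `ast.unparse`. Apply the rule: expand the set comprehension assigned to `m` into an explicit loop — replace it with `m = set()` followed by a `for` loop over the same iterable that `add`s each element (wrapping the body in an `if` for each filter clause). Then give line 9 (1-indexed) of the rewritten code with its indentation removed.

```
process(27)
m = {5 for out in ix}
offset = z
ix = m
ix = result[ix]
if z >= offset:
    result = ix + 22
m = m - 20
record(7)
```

Transformed code:
process(27)
m = set()
for out in ix:
    m.add(5)
offset = z
ix = m
ix = result[ix]
if z >= offset:
    result = ix + 22
m = m - 20
record(7)

result = ix + 22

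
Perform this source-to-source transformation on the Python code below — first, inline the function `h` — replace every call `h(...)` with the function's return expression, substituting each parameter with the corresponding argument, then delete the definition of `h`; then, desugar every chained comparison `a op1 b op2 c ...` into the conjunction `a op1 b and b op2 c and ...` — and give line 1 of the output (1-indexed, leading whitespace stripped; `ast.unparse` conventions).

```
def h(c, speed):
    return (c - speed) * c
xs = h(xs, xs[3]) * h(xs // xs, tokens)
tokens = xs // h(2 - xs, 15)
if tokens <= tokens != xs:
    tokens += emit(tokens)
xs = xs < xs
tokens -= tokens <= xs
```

xs = (xs - xs[3]) * xs * ((xs // xs - tokens) * (xs // xs))

Transformed code:
xs = (xs - xs[3]) * xs * ((xs // xs - tokens) * (xs // xs))
tokens = xs // ((2 - xs - 15) * (2 - xs))
if tokens <= tokens and tokens != xs:
    tokens += emit(tokens)
xs = xs < xs
tokens -= tokens <= xs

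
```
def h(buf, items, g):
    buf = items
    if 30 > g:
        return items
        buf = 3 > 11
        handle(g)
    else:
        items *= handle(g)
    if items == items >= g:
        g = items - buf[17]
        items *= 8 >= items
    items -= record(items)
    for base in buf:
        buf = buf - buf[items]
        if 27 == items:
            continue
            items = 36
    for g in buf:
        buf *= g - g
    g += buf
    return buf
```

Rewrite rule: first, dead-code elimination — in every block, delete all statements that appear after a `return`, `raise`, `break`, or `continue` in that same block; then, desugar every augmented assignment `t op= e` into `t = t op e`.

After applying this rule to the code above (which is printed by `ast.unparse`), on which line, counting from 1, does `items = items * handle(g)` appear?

Transformed code:
def h(buf, items, g):
    buf = items
    if 30 > g:
        return items
    else:
        items = items * handle(g)
    if items == items >= g:
        g = items - buf[17]
        items = items * (8 >= items)
    items = items - record(items)
    for base in buf:
        buf = buf - buf[items]
        if 27 == items:
            continue
    for g in buf:
        buf = buf * (g - g)
    g = g + buf
    return buf

6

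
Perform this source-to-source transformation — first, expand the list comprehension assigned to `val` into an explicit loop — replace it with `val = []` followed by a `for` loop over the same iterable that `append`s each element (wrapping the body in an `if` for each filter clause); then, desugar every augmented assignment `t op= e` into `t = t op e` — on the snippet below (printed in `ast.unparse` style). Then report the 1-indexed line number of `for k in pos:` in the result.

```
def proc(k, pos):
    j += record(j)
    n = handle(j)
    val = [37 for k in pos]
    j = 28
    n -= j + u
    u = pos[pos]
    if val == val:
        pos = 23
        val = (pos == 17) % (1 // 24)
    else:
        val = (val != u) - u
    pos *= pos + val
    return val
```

Transformed code:
def proc(k, pos):
    j = j + record(j)
    n = handle(j)
    val = []
    for k in pos:
        val.append(37)
    j = 28
    n = n - (j + u)
    u = pos[pos]
    if val == val:
        pos = 23
        val = (pos == 17) % (1 // 24)
    else:
        val = (val != u) - u
    pos = pos * (pos + val)
    return val

5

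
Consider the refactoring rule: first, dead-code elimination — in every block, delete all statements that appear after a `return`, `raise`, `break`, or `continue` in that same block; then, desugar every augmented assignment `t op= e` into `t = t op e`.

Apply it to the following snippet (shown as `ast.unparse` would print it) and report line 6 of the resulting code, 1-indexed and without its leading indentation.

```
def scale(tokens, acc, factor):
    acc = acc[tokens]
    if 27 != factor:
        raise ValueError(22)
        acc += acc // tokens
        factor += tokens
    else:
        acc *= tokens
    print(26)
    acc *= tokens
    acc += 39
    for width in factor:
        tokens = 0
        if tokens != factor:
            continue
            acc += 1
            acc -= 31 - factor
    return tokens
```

Transformed code:
def scale(tokens, acc, factor):
    acc = acc[tokens]
    if 27 != factor:
        raise ValueError(22)
    else:
        acc = acc * tokens
    print(26)
    acc = acc * tokens
    acc = acc + 39
    for width in factor:
        tokens = 0
        if tokens != factor:
            continue
    return tokens

acc = acc * tokens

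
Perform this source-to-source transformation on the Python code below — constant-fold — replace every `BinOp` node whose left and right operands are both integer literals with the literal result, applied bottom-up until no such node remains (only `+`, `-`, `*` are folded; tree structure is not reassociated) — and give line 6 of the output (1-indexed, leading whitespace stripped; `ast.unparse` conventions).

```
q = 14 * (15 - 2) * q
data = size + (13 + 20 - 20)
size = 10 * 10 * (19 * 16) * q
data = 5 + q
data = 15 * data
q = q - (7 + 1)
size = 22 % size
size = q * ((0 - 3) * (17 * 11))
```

q = q - 8

Transformed code:
q = 182 * q
data = size + 13
size = 30400 * q
data = 5 + q
data = 15 * data
q = q - 8
size = 22 % size
size = q * -561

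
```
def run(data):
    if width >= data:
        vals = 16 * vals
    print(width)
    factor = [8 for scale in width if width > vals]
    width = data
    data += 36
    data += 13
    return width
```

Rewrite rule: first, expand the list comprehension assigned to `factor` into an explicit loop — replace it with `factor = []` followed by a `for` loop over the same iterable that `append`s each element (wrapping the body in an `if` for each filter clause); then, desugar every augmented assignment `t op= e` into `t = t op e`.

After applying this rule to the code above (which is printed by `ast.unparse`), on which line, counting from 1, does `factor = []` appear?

5

Transformed code:
def run(data):
    if width >= data:
        vals = 16 * vals
    print(width)
    factor = []
    for scale in width:
        if width > vals:
            factor.append(8)
    width = data
    data = data + 36
    data = data + 13
    return width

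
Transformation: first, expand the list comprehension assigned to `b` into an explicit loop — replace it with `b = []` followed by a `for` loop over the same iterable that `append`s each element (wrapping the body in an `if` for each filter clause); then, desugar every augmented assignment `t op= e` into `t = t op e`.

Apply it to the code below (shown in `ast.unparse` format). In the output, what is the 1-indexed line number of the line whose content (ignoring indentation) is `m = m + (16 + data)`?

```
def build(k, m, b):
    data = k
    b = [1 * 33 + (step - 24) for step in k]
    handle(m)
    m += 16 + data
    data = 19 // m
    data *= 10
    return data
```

Transformed code:
def build(k, m, b):
    data = k
    b = []
    for step in k:
        b.append(1 * 33 + (step - 24))
    handle(m)
    m = m + (16 + data)
    data = 19 // m
    data = data * 10
    return data

7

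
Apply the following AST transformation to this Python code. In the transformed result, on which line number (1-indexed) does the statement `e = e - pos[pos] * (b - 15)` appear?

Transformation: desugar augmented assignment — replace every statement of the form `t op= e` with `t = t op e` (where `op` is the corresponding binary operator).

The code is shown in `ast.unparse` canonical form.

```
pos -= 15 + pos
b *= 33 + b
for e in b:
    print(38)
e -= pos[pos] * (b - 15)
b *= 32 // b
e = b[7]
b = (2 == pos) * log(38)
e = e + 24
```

Transformed code:
pos = pos - (15 + pos)
b = b * (33 + b)
for e in b:
    print(38)
e = e - pos[pos] * (b - 15)
b = b * (32 // b)
e = b[7]
b = (2 == pos) * log(38)
e = e + 24

5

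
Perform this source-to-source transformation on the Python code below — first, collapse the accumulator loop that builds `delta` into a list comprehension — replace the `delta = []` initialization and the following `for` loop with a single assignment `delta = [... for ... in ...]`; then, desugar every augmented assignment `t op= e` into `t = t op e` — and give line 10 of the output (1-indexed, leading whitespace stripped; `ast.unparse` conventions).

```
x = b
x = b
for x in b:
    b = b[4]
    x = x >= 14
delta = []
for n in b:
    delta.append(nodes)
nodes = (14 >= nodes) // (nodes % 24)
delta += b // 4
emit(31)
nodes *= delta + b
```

Transformed code:
x = b
x = b
for x in b:
    b = b[4]
    x = x >= 14
delta = [nodes for n in b]
nodes = (14 >= nodes) // (nodes % 24)
delta = delta + b // 4
emit(31)
nodes = nodes * (delta + b)

nodes = nodes * (delta + b)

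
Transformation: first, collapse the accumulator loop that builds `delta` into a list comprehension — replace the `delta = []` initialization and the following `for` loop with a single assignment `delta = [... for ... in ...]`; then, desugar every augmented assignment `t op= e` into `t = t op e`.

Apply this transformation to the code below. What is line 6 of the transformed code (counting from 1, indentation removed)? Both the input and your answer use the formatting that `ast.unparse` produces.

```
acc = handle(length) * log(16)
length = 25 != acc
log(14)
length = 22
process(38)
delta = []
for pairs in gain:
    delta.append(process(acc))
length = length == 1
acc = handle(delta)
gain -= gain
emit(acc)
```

Transformed code:
acc = handle(length) * log(16)
length = 25 != acc
log(14)
length = 22
process(38)
delta = [process(acc) for pairs in gain]
length = length == 1
acc = handle(delta)
gain = gain - gain
emit(acc)

delta = [process(acc) for pairs in gain]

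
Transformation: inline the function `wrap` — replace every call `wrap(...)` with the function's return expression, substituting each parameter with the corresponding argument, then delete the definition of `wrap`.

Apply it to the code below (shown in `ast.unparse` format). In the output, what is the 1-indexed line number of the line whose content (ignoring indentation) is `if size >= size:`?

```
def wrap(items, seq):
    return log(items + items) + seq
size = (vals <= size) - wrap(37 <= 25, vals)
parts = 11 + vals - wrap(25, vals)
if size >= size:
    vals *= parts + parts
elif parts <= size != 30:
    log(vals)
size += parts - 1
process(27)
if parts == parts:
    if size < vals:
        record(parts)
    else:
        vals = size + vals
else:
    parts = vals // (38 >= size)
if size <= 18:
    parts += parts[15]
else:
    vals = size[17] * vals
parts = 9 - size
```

Transformed code:
size = (vals <= size) - (log((37 <= 25) + (37 <= 25)) + vals)
parts = 11 + vals - (log(25 + 25) + vals)
if size >= size:
    vals *= parts + parts
elif parts <= size != 30:
    log(vals)
size += parts - 1
process(27)
if parts == parts:
    if size < vals:
        record(parts)
    else:
        vals = size + vals
else:
    parts = vals // (38 >= size)
if size <= 18:
    parts += parts[15]
else:
    vals = size[17] * vals
parts = 9 - size

3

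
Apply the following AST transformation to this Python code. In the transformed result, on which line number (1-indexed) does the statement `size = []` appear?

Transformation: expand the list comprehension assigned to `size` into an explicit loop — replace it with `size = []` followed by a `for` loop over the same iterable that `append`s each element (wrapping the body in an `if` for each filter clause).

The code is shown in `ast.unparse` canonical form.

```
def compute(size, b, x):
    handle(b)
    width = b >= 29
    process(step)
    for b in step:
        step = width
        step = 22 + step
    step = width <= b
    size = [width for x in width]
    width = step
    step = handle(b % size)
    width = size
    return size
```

9

Transformed code:
def compute(size, b, x):
    handle(b)
    width = b >= 29
    process(step)
    for b in step:
        step = width
        step = 22 + step
    step = width <= b
    size = []
    for x in width:
        size.append(width)
    width = step
    step = handle(b % size)
    width = size
    return size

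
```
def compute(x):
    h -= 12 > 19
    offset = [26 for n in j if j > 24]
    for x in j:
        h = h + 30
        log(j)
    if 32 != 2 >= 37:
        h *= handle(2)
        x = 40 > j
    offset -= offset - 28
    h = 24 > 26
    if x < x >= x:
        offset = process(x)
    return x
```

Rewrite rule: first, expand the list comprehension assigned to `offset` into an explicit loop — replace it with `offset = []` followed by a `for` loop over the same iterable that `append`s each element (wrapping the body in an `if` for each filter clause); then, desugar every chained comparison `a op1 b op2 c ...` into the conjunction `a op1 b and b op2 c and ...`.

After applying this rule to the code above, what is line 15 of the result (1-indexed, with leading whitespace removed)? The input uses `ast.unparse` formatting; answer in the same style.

if x < x and x >= x:

Transformed code:
def compute(x):
    h -= 12 > 19
    offset = []
    for n in j:
        if j > 24:
            offset.append(26)
    for x in j:
        h = h + 30
        log(j)
    if 32 != 2 and 2 >= 37:
        h *= handle(2)
        x = 40 > j
    offset -= offset - 28
    h = 24 > 26
    if x < x and x >= x:
        offset = process(x)
    return x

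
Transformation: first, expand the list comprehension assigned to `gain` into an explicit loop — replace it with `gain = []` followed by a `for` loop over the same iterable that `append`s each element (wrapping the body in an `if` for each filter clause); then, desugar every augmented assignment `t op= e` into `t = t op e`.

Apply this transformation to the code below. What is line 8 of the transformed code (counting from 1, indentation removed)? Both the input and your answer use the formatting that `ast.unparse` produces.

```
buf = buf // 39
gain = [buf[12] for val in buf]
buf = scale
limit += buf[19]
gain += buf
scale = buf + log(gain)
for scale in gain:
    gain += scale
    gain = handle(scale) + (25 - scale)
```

scale = buf + log(gain)

Transformed code:
buf = buf // 39
gain = []
for val in buf:
    gain.append(buf[12])
buf = scale
limit = limit + buf[19]
gain = gain + buf
scale = buf + log(gain)
for scale in gain:
    gain = gain + scale
    gain = handle(scale) + (25 - scale)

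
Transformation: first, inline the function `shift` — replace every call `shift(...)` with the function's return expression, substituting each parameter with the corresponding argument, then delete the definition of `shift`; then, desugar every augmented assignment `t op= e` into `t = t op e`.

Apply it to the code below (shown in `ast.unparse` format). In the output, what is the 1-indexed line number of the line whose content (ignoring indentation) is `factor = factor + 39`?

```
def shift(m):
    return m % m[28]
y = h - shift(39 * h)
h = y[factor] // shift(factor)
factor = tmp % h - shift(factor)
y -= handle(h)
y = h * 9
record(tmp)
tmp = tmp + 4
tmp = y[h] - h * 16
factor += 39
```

Transformed code:
y = h - 39 * h % (39 * h)[28]
h = y[factor] // (factor % factor[28])
factor = tmp % h - factor % factor[28]
y = y - handle(h)
y = h * 9
record(tmp)
tmp = tmp + 4
tmp = y[h] - h * 16
factor = factor + 39

9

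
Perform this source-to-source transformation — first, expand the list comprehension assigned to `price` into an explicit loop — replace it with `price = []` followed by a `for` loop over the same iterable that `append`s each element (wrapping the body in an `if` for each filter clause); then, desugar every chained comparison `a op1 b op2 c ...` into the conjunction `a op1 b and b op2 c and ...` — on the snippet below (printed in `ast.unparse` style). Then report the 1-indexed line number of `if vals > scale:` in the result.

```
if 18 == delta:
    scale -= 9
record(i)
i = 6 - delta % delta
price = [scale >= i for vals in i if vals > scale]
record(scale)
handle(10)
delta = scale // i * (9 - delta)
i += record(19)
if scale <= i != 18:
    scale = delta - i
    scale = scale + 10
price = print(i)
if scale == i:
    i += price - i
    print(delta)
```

Transformed code:
if 18 == delta:
    scale -= 9
record(i)
i = 6 - delta % delta
price = []
for vals in i:
    if vals > scale:
        price.append(scale >= i)
record(scale)
handle(10)
delta = scale // i * (9 - delta)
i += record(19)
if scale <= i and i != 18:
    scale = delta - i
    scale = scale + 10
price = print(i)
if scale == i:
    i += price - i
    print(delta)

7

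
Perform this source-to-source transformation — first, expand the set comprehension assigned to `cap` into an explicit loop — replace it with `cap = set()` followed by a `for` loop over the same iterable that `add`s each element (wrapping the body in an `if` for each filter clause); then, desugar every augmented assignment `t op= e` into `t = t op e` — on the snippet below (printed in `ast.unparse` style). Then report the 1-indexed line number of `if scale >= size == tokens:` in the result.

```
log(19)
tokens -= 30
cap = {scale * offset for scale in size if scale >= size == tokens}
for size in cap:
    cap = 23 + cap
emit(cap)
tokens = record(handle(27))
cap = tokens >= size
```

5

Transformed code:
log(19)
tokens = tokens - 30
cap = set()
for scale in size:
    if scale >= size == tokens:
        cap.add(scale * offset)
for size in cap:
    cap = 23 + cap
emit(cap)
tokens = record(handle(27))
cap = tokens >= size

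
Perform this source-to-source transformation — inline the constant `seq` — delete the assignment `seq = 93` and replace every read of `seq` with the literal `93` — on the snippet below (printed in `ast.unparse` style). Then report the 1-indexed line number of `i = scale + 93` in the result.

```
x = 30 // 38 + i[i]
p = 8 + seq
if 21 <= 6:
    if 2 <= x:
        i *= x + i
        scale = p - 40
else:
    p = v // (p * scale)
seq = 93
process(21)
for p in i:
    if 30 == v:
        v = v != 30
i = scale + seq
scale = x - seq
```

13

Transformed code:
x = 30 // 38 + i[i]
p = 8 + 93
if 21 <= 6:
    if 2 <= x:
        i *= x + i
        scale = p - 40
else:
    p = v // (p * scale)
process(21)
for p in i:
    if 30 == v:
        v = v != 30
i = scale + 93
scale = x - 93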